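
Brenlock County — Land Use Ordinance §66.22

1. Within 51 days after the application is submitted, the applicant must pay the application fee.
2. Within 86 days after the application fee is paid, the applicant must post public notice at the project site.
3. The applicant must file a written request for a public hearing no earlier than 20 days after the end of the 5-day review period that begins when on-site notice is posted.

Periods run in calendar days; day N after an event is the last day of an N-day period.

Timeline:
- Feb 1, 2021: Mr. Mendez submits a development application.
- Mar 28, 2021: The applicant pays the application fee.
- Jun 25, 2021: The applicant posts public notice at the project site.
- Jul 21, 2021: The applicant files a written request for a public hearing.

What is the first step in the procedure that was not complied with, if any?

Step 1

(1) due by Feb 1, 2021 + 51 days = Mar 24, 2021; Mar 28, 2021 misses that deadline by 4 days.
The analysis stops there.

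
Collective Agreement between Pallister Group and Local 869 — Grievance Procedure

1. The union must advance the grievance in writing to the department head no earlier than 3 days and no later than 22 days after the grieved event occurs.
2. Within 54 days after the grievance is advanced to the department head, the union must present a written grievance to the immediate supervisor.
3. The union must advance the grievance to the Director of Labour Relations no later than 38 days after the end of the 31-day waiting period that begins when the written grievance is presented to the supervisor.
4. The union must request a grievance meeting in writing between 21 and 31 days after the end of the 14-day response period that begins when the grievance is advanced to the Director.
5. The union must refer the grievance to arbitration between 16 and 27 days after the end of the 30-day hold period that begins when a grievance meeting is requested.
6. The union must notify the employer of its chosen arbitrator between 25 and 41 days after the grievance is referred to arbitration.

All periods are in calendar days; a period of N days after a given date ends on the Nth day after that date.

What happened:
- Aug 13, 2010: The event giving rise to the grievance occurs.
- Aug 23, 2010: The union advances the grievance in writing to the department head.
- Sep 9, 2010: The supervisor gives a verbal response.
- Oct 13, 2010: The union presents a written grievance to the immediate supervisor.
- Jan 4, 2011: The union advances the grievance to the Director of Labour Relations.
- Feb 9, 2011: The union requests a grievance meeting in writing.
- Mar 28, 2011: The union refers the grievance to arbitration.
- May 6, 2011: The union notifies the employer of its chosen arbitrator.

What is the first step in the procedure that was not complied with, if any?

Step 1: the window is 3–22 days after Aug 13, 2010 (when the grieved event occurs), so Aug 16, 2010 through Sep 4, 2010; Aug 23, 2010 falls inside that range.
Step 2: 54 days after Aug 23, 2010 (when the grievance is advanced to the department head) is Oct 16, 2010; Oct 13, 2010 is within that limit.
Step 3: 38 days after Nov 13, 2010 (end of the 31-day waiting period, which began when the written grievance is presented to the supervisor on Oct 13, 2010) is Dec 21, 2010; done Jan 4, 2011 — 14 days late.
That is the first point of non-compliance.

Step 3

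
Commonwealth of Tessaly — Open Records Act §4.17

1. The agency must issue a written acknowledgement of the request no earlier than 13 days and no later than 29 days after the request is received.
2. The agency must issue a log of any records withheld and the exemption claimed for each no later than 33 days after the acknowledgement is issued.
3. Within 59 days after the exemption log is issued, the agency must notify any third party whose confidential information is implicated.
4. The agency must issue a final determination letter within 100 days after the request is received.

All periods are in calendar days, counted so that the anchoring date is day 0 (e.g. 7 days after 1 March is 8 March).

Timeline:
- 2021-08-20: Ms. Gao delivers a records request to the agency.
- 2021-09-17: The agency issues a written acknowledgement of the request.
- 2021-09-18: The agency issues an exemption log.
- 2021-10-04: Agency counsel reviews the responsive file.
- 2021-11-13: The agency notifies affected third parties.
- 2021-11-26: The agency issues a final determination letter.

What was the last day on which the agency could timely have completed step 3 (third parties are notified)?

Step 3 runs from 2021-09-18, when the exemption log is issued. 59 days after 2021-09-18 is 2021-11-16.

2021-11-16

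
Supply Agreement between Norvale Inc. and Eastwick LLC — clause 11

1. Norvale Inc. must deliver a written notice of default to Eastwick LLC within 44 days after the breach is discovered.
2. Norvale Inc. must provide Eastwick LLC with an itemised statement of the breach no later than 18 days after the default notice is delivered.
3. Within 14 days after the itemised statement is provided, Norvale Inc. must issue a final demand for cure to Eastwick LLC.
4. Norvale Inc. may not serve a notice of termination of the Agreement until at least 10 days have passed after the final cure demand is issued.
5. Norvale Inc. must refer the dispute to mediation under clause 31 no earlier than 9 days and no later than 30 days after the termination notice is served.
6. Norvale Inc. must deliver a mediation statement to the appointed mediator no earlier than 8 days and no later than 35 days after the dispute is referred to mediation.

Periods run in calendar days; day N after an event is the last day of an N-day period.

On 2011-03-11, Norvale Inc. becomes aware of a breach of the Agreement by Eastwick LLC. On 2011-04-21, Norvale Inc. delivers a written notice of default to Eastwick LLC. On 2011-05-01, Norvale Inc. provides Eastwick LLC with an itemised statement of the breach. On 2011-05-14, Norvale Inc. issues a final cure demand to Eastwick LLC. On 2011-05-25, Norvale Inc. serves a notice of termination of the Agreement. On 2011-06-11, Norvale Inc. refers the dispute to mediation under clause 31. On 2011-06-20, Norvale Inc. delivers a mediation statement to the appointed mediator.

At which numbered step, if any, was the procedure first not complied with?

None — every step was satisfied

(1) due by 2011-03-11 + 44 days = 2011-04-24; completed 2011-04-21, before the deadline.
(2) due by 2011-04-21 + 18 days = 2011-05-09; 2011-05-01 is within that limit.
(3) due by 2011-05-01 + 14 days = 2011-05-15; done 2011-05-14 — timely.
(4) permitted from 2011-05-14 + 10 days = 2011-05-24 onward; done 2011-05-25 — permitted.
(5) the permitted window runs from 2011-05-25 + 9 = 2011-06-03 to 2011-05-25 + 30 = 2011-06-24; done 2011-06-11, which is between those dates.
(6) the permitted window runs from 2011-06-11 + 8 = 2011-06-19 to 2011-06-11 + 35 = 2011-07-16; done 2011-06-20, which is between those dates.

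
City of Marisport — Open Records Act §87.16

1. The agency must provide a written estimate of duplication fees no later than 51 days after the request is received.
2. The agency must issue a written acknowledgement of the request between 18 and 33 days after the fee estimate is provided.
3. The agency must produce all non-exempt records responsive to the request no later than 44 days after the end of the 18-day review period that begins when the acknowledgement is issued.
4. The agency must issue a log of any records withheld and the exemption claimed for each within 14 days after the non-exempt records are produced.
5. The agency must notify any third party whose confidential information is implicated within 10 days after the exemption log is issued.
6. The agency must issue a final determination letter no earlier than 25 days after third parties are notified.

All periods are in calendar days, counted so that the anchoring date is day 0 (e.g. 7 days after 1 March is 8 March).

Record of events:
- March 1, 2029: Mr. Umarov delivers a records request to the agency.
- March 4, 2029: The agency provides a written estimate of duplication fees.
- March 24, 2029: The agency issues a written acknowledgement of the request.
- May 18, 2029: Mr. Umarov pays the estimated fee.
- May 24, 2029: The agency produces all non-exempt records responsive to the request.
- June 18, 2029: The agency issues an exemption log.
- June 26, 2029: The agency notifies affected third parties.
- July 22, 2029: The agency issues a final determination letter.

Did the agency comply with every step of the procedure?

No

(1) due by March 1, 2029 + 51 days = April 21, 2029; completed March 4, 2029, before the deadline.
(2) the permitted window runs from March 4, 2029 + 18 = March 22, 2029 to March 4, 2029 + 33 = April 6, 2029; done March 24, 2029, which is between those dates.
(3) due by April 11, 2029 + 44 days = May 25, 2029; done May 24, 2029 — timely.
(4) due by May 24, 2029 + 14 days = June 7, 2029; done June 18, 2029 — 11 days late.
The procedure was therefore not followed at step 4.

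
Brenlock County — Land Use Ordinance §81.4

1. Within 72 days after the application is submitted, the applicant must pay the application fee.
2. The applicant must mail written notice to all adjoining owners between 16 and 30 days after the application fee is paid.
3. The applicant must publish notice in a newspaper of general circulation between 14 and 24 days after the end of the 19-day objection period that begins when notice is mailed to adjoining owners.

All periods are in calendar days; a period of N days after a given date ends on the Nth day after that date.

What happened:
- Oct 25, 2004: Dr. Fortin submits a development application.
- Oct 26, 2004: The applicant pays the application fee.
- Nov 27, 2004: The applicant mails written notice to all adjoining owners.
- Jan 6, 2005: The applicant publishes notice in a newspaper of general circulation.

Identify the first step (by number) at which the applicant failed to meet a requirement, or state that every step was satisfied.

Step 1: 72 days after Oct 25, 2004 (when the application is submitted) is Jan 5, 2005; Oct 26, 2004 is within that limit.
Step 2: the window is 16–30 days after Oct 26, 2004 (when the application fee is paid), so Nov 11, 2004 through Nov 25, 2004; done Nov 27, 2004 — 2 days after the window closed.

Step 2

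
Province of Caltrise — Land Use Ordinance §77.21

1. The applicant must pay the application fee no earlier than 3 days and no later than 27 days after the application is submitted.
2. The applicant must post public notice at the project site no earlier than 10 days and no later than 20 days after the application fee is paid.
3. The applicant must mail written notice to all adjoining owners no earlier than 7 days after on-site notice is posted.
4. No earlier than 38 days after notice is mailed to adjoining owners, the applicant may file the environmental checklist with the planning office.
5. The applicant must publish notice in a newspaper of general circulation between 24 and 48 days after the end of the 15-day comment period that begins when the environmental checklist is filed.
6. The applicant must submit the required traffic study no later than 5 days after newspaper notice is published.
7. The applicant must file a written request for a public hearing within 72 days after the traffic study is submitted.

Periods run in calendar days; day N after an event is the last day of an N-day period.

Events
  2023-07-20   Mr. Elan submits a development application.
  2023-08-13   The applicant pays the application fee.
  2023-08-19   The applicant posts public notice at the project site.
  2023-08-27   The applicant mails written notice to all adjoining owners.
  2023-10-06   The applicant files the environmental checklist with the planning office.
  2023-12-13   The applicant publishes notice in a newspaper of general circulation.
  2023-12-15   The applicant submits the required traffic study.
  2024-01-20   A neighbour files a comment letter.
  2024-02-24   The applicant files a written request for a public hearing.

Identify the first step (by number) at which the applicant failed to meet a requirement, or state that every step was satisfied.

Step 2

Step 1 — 3 and 27 days from 2023-07-20 (when the application is submitted) are 2023-07-23 and 2023-08-16 respectively; done 2023-08-13 — within the window.
Step 2 — 10 and 20 days from 2023-08-13 (when the application fee is paid) are 2023-08-23 and 2023-09-02 respectively; done 2023-08-19 — 4 days before the window opened.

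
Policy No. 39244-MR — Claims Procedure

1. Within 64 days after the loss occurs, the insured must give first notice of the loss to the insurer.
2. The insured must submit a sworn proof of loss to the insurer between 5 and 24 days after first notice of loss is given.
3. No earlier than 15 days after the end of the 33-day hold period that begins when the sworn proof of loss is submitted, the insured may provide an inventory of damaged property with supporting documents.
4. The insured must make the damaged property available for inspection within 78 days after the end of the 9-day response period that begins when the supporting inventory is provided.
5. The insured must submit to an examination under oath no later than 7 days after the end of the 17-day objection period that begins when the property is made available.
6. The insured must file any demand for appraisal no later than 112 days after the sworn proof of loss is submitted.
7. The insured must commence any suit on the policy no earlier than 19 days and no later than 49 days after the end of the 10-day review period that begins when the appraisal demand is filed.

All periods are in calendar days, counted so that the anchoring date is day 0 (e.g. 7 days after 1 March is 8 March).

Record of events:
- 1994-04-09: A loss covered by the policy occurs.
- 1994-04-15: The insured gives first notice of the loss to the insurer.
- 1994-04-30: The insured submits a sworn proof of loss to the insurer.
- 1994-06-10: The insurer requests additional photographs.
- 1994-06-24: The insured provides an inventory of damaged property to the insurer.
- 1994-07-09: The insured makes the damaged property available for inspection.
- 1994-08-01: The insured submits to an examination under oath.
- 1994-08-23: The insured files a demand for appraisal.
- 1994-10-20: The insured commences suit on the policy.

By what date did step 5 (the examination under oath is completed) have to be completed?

1994-08-02

The property is made available on 1994-07-09; the 17-day objection period therefore ends 1994-07-26, and step 5 runs from that date. 7 days after 1994-07-26 is 1994-08-02.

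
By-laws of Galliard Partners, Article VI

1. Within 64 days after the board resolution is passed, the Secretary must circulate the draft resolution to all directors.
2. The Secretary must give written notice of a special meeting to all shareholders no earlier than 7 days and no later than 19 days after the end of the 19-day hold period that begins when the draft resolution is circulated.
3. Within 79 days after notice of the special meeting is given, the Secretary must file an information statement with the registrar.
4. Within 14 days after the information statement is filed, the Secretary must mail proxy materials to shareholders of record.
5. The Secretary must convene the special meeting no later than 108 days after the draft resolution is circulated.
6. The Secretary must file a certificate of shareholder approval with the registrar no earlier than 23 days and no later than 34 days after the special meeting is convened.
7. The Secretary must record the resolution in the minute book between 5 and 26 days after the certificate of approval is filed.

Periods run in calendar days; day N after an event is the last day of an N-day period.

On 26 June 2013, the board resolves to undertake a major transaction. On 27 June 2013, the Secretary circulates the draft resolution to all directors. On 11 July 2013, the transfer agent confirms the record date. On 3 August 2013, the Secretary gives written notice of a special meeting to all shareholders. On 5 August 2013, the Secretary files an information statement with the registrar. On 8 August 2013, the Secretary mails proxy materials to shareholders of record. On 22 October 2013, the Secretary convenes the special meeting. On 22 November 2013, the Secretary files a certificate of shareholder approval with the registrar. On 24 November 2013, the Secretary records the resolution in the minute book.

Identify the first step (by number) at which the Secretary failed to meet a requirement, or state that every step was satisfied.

Step 1 — counting 64 days from 26 June 2013 (when the board resolution is passed) gives a deadline of 29 August 2013; completed 27 June 2013, before the deadline.
Step 2 — 7 and 19 days from 16 July 2013 (end of the 19-day hold period, which began when the draft resolution is circulated on 27 June 2013) are 23 July 2013 and 4 August 2013 respectively; done 3 August 2013 — within the window.
Step 3 — counting 79 days from 3 August 2013 (when notice of the special meeting is given) gives a deadline of 21 October 2013; completed 5 August 2013, before the deadline.
Step 4 — counting 14 days from 5 August 2013 (when the information statement is filed) gives a deadline of 19 August 2013; 8 August 2013 is within that limit.
Step 5 — counting 108 days from 27 June 2013 (when the draft resolution is circulated) gives a deadline of 13 October 2013; 22 October 2013 misses that deadline by 9 days.

Step 5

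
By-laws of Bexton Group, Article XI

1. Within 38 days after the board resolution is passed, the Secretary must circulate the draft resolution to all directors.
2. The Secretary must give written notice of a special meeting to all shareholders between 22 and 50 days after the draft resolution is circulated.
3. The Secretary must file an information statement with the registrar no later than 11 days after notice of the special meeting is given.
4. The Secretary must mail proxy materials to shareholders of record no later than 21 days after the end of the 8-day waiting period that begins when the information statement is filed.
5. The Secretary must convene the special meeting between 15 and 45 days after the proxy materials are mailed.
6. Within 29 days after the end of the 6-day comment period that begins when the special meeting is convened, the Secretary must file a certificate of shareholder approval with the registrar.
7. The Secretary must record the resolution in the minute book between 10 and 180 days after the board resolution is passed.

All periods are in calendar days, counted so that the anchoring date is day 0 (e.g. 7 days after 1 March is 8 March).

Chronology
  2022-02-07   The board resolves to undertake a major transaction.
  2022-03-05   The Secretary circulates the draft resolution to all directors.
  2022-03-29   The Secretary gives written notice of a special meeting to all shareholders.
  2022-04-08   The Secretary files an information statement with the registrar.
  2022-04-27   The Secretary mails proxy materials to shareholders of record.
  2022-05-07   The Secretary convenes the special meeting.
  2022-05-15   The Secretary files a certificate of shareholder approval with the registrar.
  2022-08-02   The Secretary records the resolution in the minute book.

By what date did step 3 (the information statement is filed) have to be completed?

Step 3 runs from 2022-03-29, when notice of the special meeting is given. 11 days after 2022-03-29 is 2022-04-09.

2022-04-09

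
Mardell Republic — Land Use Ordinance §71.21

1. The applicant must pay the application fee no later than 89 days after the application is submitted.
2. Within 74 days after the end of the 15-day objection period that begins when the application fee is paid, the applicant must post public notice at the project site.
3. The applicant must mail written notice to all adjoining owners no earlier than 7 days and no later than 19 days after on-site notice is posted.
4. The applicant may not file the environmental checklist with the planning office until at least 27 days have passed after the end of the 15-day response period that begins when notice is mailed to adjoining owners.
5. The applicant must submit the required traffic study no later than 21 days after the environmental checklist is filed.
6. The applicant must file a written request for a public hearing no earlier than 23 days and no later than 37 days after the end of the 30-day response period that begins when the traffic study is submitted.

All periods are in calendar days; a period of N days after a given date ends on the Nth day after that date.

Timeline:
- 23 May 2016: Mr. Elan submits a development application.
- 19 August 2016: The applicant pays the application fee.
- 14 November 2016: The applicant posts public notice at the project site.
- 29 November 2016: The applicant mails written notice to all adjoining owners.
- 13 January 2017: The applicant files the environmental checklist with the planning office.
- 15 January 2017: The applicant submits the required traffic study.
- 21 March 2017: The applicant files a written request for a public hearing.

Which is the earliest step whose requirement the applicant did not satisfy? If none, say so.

Step 1 — counting 89 days from 23 May 2016 (when the application is submitted) gives a deadline of 20 August 2016; done 19 August 2016 — timely.
Step 2 — counting 74 days from 3 September 2016 (end of the 15-day objection period, which began when the application fee is paid on 19 August 2016) gives a deadline of 16 November 2016; completed 14 November 2016, before the deadline.
Step 3 — 7 and 19 days from 14 November 2016 (when on-site notice is posted) are 21 November 2016 and 3 December 2016 respectively; done 29 November 2016 — within the window.
Step 4 — must wait 27 days from 14 December 2016 (end of the 15-day response period, which began when notice is mailed to adjoining owners on 29 November 2016), so not before 10 January 2017; 13 January 2017 is on or after that date.
Step 5 — counting 21 days from 13 January 2017 (when the environmental checklist is filed) gives a deadline of 3 February 2017; 15 January 2017 is within that limit.
Step 6 — 23 and 37 days from 14 February 2017 (end of the 30-day response period, which began when the traffic study is submitted on 15 January 2017) are 9 March 2017 and 23 March 2017 respectively; 21 March 2017 falls inside that range.

None — every step was satisfied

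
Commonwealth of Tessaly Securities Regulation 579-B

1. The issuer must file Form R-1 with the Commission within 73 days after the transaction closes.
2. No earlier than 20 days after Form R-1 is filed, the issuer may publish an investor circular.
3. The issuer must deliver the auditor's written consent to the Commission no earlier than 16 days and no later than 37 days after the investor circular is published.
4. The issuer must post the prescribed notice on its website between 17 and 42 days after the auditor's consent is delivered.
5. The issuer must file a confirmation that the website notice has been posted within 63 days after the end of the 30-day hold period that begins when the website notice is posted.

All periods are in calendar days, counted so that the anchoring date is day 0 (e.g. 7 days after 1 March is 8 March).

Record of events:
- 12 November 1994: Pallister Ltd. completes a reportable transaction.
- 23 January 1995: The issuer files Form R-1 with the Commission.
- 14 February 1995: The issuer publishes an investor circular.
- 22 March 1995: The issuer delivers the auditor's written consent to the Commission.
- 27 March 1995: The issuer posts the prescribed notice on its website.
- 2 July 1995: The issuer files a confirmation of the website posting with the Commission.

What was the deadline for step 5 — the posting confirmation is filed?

The website notice is posted on 27 March 1995; the 30-day hold period therefore ends 26 April 1995, and step 5 runs from that date. 63 days after 26 April 1995 is 28 June 1995.

28 June 1995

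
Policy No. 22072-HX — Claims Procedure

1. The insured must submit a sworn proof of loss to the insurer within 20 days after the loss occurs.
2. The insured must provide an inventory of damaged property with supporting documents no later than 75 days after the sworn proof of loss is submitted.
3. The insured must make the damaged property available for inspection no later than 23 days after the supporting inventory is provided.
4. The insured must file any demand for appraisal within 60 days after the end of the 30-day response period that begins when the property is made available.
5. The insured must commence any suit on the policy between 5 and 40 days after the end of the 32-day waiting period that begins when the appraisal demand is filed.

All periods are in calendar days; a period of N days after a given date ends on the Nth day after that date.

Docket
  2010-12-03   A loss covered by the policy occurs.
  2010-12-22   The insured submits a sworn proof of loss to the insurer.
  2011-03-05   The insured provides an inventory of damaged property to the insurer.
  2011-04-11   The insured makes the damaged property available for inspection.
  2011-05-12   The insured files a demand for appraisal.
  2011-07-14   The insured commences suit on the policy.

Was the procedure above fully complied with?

No

(1) due by 2010-12-03 + 20 days = 2010-12-23; 2010-12-22 is within that limit.
(2) due by 2010-12-22 + 75 days = 2011-03-07; done 2011-03-05 — timely.
(3) due by 2011-03-05 + 23 days = 2011-03-28; not done until 2011-04-11, 14 days after the deadline.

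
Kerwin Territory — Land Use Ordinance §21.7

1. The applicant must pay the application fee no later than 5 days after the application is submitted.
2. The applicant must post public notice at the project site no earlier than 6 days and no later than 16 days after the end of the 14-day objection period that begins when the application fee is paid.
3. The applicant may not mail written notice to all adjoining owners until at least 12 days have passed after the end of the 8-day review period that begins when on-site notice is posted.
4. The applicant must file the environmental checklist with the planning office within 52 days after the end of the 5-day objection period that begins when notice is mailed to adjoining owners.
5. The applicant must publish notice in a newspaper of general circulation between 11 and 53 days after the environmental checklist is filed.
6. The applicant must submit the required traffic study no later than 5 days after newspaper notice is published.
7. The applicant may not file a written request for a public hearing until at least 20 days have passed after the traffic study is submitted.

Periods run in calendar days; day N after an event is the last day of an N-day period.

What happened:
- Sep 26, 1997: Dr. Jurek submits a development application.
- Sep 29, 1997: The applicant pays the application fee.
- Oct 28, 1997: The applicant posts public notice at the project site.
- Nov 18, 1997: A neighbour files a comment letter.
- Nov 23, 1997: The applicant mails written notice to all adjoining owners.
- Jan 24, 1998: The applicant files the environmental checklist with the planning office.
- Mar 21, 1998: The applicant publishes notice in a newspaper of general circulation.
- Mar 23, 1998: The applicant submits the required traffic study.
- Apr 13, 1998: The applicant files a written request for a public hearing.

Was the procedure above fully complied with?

No

Step 1: 5 days after Sep 26, 1997 (when the application is submitted) is Oct 1, 1997; completed Sep 29, 1997, before the deadline.
Step 2: the window is 6–16 days after Oct 13, 1997 (end of the 14-day objection period, which began when the application fee is paid on Sep 29, 1997), so Oct 19, 1997 through Oct 29, 1997; Oct 28, 1997 falls inside that range.
Step 3: the earliest permitted date is 12 days after Nov 5, 1997 (end of the 8-day review period, which began when on-site notice is posted on Oct 28, 1997), i.e. Nov 17, 1997; Nov 23, 1997 is on or after that date.
Step 4: 52 days after Nov 28, 1997 (end of the 5-day objection period, which began when notice is mailed to adjoining owners on Nov 23, 1997) is Jan 19, 1998; not done until Jan 24, 1998, 5 days after the deadline.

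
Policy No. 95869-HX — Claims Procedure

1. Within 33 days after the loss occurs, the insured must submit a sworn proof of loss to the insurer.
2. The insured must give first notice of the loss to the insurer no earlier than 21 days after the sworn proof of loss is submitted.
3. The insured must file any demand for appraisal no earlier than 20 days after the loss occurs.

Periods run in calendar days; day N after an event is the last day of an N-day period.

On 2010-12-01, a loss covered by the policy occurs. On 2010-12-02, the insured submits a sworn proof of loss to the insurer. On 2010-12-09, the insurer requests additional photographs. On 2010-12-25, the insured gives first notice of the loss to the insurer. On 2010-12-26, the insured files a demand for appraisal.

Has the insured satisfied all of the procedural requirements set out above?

Yes

Step 1 — counting 33 days from 2010-12-01 (when the loss occurs) gives a deadline of 2011-01-03; done 2010-12-02 — timely.
Step 2 — must wait 21 days from 2010-12-02 (when the sworn proof of loss is submitted), so not before 2010-12-23; done 2010-12-25, after the minimum wait.
Step 3 — must wait 20 days from 2010-12-01 (when the loss occurs), so not before 2010-12-21; done 2010-12-26 — permitted.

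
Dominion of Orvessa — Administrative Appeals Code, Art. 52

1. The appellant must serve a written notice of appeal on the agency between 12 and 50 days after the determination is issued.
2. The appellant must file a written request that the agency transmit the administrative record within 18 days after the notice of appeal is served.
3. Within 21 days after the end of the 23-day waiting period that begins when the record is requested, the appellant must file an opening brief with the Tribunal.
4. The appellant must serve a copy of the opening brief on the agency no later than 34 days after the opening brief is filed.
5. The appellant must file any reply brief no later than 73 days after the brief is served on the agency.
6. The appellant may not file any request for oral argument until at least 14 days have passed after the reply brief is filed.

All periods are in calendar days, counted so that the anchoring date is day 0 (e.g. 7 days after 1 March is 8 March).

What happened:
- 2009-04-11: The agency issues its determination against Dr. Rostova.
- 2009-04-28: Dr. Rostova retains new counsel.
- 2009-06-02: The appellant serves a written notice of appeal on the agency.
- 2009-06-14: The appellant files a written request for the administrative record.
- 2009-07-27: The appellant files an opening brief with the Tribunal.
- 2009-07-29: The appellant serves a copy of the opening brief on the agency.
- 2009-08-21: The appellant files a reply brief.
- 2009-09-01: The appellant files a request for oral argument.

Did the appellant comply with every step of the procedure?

No

Step 1: the window is 12–50 days after 2009-04-11 (when the determination is issued), so 2009-04-23 through 2009-05-31; 2009-06-02 is 2 days past the end of the window.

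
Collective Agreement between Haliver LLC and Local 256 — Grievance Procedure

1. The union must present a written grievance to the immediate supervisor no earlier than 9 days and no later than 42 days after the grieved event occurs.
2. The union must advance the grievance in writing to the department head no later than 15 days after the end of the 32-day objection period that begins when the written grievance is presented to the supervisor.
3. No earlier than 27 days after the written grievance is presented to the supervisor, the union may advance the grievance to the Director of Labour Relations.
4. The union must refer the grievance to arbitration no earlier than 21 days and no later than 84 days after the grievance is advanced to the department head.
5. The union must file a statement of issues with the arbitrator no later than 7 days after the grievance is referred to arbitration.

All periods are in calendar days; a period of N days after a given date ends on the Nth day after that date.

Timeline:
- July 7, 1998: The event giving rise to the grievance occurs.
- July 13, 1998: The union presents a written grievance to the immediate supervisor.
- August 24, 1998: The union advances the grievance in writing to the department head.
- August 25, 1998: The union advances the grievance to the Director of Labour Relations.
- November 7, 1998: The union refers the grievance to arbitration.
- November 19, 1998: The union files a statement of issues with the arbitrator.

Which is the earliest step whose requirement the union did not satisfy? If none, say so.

Step 1

(1) the permitted window runs from July 7, 1998 + 9 = July 16, 1998 to July 7, 1998 + 42 = August 18, 1998; done July 13, 1998 — 3 days before the window opened.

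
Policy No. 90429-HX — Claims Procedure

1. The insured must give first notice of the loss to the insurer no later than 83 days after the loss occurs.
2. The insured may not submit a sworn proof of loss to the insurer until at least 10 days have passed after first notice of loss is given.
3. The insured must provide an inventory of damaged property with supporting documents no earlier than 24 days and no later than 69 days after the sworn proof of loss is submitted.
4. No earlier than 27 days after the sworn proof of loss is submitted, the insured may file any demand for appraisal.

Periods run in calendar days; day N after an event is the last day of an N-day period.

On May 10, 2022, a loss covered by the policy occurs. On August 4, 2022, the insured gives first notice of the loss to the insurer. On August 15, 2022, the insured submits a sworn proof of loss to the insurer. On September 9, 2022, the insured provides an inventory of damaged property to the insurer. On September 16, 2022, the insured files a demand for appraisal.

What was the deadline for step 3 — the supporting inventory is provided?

Step 3 runs from August 15, 2022, when the sworn proof of loss is submitted. The window is 24–69 days after August 15, 2022; it closes on October 23, 2022.

October 23, 2022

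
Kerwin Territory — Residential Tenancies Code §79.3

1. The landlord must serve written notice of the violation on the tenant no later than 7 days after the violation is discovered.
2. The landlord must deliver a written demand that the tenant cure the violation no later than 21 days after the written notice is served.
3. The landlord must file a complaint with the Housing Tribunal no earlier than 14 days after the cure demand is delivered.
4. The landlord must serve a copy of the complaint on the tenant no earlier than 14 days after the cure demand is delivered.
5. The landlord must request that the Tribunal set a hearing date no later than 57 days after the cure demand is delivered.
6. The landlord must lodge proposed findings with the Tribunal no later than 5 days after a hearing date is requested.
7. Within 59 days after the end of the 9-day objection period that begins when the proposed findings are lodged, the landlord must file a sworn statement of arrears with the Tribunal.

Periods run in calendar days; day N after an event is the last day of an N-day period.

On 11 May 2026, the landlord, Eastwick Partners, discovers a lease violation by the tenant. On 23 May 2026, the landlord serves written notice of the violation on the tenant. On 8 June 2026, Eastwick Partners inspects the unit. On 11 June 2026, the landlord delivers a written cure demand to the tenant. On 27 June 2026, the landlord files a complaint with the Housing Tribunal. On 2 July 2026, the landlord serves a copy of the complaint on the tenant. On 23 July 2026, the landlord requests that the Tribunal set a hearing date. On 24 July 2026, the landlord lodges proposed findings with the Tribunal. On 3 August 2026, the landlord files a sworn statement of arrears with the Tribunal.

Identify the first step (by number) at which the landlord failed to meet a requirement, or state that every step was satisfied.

Step 1

Step 1 — counting 7 days from 11 May 2026 (when the violation is discovered) gives a deadline of 18 May 2026; not done until 23 May 2026, 5 days after the deadline.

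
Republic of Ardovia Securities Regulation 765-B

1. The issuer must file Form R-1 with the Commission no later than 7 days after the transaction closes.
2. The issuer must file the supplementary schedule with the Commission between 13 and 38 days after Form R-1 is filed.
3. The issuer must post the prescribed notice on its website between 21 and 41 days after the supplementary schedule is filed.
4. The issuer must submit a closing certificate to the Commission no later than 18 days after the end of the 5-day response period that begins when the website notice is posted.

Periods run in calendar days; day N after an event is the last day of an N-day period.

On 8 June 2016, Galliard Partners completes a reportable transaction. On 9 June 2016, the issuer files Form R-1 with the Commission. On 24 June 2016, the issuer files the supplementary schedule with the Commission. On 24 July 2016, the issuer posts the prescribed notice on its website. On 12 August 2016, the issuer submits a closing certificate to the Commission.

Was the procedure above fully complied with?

(1) due by 8 June 2016 + 7 days = 15 June 2016; completed 9 June 2016, before the deadline.
(2) the permitted window runs from 9 June 2016 + 13 = 22 June 2016 to 9 June 2016 + 38 = 17 July 2016; done 24 June 2016, which is between those dates.
(3) the permitted window runs from 24 June 2016 + 21 = 15 July 2016 to 24 June 2016 + 41 = 4 August 2016; done 24 July 2016 — within the window.
(4) due by 29 July 2016 + 18 days = 16 August 2016; 12 August 2016 is within that limit.

Yes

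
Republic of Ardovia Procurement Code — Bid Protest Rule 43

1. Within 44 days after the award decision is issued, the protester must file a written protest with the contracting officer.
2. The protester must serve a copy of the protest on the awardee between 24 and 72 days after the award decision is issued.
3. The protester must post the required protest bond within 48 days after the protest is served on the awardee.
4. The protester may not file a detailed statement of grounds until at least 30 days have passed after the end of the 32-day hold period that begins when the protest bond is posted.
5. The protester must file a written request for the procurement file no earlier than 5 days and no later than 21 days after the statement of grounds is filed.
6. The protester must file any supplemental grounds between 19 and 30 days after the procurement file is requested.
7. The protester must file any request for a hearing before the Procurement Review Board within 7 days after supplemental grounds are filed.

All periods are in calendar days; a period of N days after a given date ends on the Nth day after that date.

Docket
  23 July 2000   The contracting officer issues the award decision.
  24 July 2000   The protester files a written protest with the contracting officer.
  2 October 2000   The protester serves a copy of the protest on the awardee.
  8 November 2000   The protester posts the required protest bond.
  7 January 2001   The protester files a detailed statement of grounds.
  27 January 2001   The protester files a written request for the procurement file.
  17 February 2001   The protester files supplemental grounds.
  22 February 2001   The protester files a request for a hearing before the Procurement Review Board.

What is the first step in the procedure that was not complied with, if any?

Step 4

(1) due by 23 July 2000 + 44 days = 5 September 2000; done 24 July 2000 — timely.
(2) the permitted window runs from 23 July 2000 + 24 = 16 August 2000 to 23 July 2000 + 72 = 3 October 2000; 2 October 2000 falls inside that range.
(3) due by 2 October 2000 + 48 days = 19 November 2000; completed 8 November 2000, before the deadline.
(4) permitted from 10 December 2000 + 30 days = 9 January 2001 onward; acted on 7 January 2001, 2 days prematurely.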